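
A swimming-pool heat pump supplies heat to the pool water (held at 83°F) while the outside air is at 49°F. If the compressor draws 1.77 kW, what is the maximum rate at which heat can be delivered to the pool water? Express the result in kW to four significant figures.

28.25 kW

In absolute terms T_C = 282.59 K and T_H = 301.48 K, so ΔT = 18.89 K.
COP_Carnot = T_H/ΔT = 301.48/18.89 = 15.96.
Q̇_max = COP_Carnot × Ẇ = 15.96 × 1.770 kW = 28.25 kW.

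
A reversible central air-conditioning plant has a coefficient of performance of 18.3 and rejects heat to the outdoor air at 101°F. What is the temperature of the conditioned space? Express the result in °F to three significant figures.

71.9 °F

For a Carnot refrigerator COP_R = T_C/(T_H − T_C), so T_C = COP·T_H/(1 + COP).
With T_H = 311.48 K, T_C = 18.3 × 311.48/19.30 = 295.34 K.
Converting, 295.34 K = 71.95°F.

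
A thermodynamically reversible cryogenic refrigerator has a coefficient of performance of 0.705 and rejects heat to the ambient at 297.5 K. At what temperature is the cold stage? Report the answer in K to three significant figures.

For a Carnot refrigerator COP_R = T_C/(T_H − T_C), so T_C = COP·T_H/(1 + COP).
With T_H = 297.50 K, T_C = 0.705 × 297.50/1.705 = 123.01 K.

123 K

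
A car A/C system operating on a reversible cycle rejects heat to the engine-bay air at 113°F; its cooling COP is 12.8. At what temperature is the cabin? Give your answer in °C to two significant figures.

For a Carnot refrigerator COP_R = T_C/(T_H − T_C), so T_C = COP·T_H/(1 + COP).
With T_H = 318.15 K, T_C = 12.8 × 318.15/13.80 = 295.10 K.
Converting, 295.10 K = 21.95°C.

22 °C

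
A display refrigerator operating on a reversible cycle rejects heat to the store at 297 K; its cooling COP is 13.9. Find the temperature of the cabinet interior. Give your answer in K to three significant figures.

For a Carnot refrigerator COP_R = T_C/(T_H − T_C), so T_C = COP·T_H/(1 + COP).
With T_H = 297.00 K, T_C = 13.9 × 297.00/14.90 = 277.07 K.

277 K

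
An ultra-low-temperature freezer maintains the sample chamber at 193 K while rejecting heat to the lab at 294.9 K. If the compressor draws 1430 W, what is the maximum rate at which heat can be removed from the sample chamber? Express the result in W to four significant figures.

2708 W

The reservoir spacing is ΔT = 294.9 − 193 = 101.9 K.
COP_Carnot = T_C/ΔT = 193.00/101.9 = 1.894.
Q̇_max = COP_Carnot × Ẇ = 1.894 × 1430 W = 2708 W.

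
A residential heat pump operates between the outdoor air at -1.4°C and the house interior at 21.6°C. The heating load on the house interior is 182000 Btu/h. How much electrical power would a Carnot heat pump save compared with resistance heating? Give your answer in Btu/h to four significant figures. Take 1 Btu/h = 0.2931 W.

167800 Btu/h

In absolute terms T_C = 271.75 K and T_H = 294.75 K, so ΔT = 23.00 K.
COP_Carnot = T_H/ΔT = 294.75/23.00 = 12.82.
Resistance heating needs Ẇ_res = Q̇_H = 182000 Btu/h; the reversible heat pump needs only Ẇ_hp = Q̇_H/COP = 14200 Btu/h.
Saving = 182000 − 14200 = 167800 Btu/h.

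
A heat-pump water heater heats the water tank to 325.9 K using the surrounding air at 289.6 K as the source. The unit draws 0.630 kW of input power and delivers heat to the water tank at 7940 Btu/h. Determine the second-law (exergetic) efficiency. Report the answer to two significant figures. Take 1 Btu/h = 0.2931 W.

Converting, Q̇_H = 7940 Btu/h = 2.327 kW, so COP_actual = Q̇_H/Ẇ = 2.327/0.6300 = 3.694.
The reservoir spacing is ΔT = 325.9 − 289.6 = 36.30 K.
COP_Carnot = T_H/ΔT = 325.90/36.30 = 8.978.
η_II = COP_actual/COP_Carnot = 3.694/8.978 = 0.4115.

0.41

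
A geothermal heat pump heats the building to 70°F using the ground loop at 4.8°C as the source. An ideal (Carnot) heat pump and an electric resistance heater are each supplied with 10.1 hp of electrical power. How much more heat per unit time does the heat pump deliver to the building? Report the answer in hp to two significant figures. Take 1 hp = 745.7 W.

In absolute terms T_C = 277.95 K and T_H = 294.26 K, so ΔT = 16.31 K.
COP_Carnot = T_H/ΔT = 294.26/16.31 = 18.04.
The heat pump delivers Q̇_H = COP × Ẇ = 182.2 hp; the resistance heater delivers Ẇ = 10.10 hp.
Extra = (COP − 1)·Ẇ = 172.1 hp.

170 hp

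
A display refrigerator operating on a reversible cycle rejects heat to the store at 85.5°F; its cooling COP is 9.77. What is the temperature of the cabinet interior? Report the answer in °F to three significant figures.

34.9 °F

For a Carnot refrigerator COP_R = T_C/(T_H − T_C), so T_C = COP·T_H/(1 + COP).
With T_H = 302.87 K, T_C = 9.77 × 302.87/10.77 = 274.75 K.
Converting, 274.75 K = 34.88°F.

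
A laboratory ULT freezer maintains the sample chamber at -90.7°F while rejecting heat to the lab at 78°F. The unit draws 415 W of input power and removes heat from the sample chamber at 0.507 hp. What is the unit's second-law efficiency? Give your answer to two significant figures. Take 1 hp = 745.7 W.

0.42

Converting, Q̇_C = 0.5070 hp = 378.1 W, so COP_actual = Q̇_C/Ẇ = 378.1/415.0 = 0.9110.
In absolute terms T_C = 204.98 K and T_H = 298.71 K, so ΔT = 93.72 K.
COP_Carnot = T_C/ΔT = 204.98/93.72 = 2.187.
η_II = COP_actual/COP_Carnot = 0.9110/2.187 = 0.4165.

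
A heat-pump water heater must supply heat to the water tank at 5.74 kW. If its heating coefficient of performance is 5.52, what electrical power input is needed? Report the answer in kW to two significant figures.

1.0 kW

Ẇ = Q̇_H/COP_HP = 5.740/5.52 = 1.040 kW.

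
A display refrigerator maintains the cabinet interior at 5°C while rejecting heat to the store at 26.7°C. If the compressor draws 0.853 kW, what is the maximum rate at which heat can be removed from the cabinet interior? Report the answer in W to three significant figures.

In absolute terms T_C = 278.15 K and T_H = 299.85 K, so ΔT = 21.70 K.
COP_Carnot = T_C/ΔT = 278.15/21.70 = 12.82.
Q̇_max = COP_Carnot × Ẇ = 12.82 × 0.8530 kW = 10.93 kW = 10930 W.

10900 W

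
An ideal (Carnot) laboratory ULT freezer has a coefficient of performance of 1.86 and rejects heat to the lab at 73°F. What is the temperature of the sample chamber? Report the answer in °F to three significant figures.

For a Carnot refrigerator COP_R = T_C/(T_H − T_C), so T_C = COP·T_H/(1 + COP).
With T_H = 295.93 K, T_C = 1.86 × 295.93/2.860 = 192.46 K.
Converting, 192.46 K = -113.25°F.

-113 °F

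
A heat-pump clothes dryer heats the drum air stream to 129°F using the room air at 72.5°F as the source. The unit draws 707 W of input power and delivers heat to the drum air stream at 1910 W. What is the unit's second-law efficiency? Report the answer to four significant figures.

0.2593

COP_actual = Q̇_H/Ẇ = 1910/707.0 = 2.702.
In absolute terms T_C = 295.65 K and T_H = 327.04 K, so ΔT = 31.39 K.
COP_Carnot = T_H/ΔT = 327.04/31.39 = 10.42.
η_II = COP_actual/COP_Carnot = 2.702/10.42 = 0.2593.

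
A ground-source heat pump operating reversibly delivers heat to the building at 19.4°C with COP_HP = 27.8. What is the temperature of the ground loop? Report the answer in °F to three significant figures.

48.0 °F

COP_HP = T_H/(T_H − T_C) gives T_H − T_C = T_H/COP.
With T_H = 292.55 K, T_C = 292.55 × (1 − 1/27.8) = 282.03 K.
Converting, 282.03 K = 47.98°F.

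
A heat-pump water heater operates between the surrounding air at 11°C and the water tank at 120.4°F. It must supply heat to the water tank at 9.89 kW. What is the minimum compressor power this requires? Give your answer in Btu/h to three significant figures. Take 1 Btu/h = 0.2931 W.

In absolute terms T_C = 284.15 K and T_H = 322.26 K, so ΔT = 38.11 K.
COP_Carnot = T_H/ΔT = 322.26/38.11 = 8.456.
Ẇ_min = Q̇/COP_Carnot = 9.890/8.456 = 1.170 kW = 3990 Btu/h.

3990 Btu/h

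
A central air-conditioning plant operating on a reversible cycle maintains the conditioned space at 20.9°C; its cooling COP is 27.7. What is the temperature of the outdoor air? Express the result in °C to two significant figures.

COP_R = T_C/(T_H − T_C) gives T_H − T_C = T_C/COP.
With T_C = 294.05 K, T_H = 294.05 × (1 + 1/27.7) = 304.67 K.
Converting, 304.67 K = 31.52°C.

32 °C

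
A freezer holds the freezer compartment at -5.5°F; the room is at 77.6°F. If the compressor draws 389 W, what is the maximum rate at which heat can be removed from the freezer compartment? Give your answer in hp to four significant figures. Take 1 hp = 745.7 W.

In absolute terms T_C = 252.32 K and T_H = 298.48 K, so ΔT = 46.17 K.
COP_Carnot = T_C/ΔT = 252.32/46.17 = 5.465.
Q̇_max = COP_Carnot × Ẇ = 5.465 × 389.0 W = 2126 W = 2.851 hp.

2.851 hp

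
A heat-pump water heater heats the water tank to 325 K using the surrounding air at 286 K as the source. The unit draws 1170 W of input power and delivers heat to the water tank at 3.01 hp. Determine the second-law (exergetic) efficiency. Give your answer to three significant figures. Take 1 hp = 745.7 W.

0.230

Converting, Q̇_H = 3.010 hp = 2245 W, so COP_actual = Q̇_H/Ẇ = 2245/1170 = 1.918.
The reservoir spacing is ΔT = 325 − 286 = 39.00 K.
COP_Carnot = T_H/ΔT = 325.00/39.00 = 8.333.
η_II = COP_actual/COP_Carnot = 1.918/8.333 = 0.2302.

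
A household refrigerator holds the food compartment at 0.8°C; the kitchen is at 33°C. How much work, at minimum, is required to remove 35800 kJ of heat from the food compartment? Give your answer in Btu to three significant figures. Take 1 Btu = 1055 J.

3990 Btu

In absolute terms T_C = 273.95 K and T_H = 306.15 K, so ΔT = 32.20 K.
The reversible limit is COP_R = T_C/ΔT = 8.508, so W_min = Q_C/COP = Q_C·ΔT/T_C.
W_min = 35800 × 32.20/273.95 = 4208 kJ = 3989 Btu.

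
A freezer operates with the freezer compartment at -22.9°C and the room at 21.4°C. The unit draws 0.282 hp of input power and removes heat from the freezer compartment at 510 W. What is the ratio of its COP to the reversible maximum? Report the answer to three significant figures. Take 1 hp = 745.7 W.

Converting, Q̇_C = 510.0 W = 0.6839 hp, so COP_actual = Q̇_C/Ẇ = 0.6839/0.2820 = 2.425.
In absolute terms T_C = 250.25 K and T_H = 294.55 K, so ΔT = 44.30 K.
COP_Carnot = T_C/ΔT = 250.25/44.30 = 5.649.
η_II = COP_actual/COP_Carnot = 2.425/5.649 = 0.4293.

0.429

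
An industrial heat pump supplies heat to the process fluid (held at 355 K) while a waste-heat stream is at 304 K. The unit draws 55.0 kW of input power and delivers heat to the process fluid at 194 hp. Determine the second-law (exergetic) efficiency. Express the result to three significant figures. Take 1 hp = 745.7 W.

0.378

Converting, Q̇_H = 194.0 hp = 144.7 kW, so COP_actual = Q̇_H/Ẇ = 144.7/55.00 = 2.630.
The reservoir spacing is ΔT = 355 − 304 = 51.00 K.
COP_Carnot = T_H/ΔT = 355.00/51.00 = 6.961.
η_II = COP_actual/COP_Carnot = 2.630/6.961 = 0.3779.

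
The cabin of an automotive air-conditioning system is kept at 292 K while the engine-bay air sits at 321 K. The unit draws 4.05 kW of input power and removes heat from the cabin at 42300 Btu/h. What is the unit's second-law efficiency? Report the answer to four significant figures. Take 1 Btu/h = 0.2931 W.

0.3040

Converting, Q̇_C = 42300 Btu/h = 12.40 kW, so COP_actual = Q̇_C/Ẇ = 12.40/4.050 = 3.061.
The reservoir spacing is ΔT = 321 − 292 = 29.00 K.
COP_Carnot = T_C/ΔT = 292.00/29.00 = 10.07.
η_II = COP_actual/COP_Carnot = 3.061/10.07 = 0.3040.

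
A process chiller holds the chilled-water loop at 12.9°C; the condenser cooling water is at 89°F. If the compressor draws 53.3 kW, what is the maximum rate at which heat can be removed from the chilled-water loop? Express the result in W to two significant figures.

810000 W

In absolute terms T_C = 286.05 K and T_H = 304.82 K, so ΔT = 18.77 K.
COP_Carnot = T_C/ΔT = 286.05/18.77 = 15.24.
Q̇_max = COP_Carnot × Ẇ = 15.24 × 53.30 kW = 812.4 kW = 812400 W.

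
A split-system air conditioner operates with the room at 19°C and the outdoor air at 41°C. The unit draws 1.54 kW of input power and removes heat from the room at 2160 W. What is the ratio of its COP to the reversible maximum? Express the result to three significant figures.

0.106

Converting, Q̇_C = 2160 W = 2.160 kW, so COP_actual = Q̇_C/Ẇ = 2.160/1.540 = 1.403.
In absolute terms T_C = 292.15 K and T_H = 314.15 K, so ΔT = 22.00 K.
COP_Carnot = T_C/ΔT = 292.15/22.00 = 13.28.
η_II = COP_actual/COP_Carnot = 1.403/13.28 = 0.1056.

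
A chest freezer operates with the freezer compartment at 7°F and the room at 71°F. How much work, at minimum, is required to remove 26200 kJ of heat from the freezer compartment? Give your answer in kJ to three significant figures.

In absolute terms T_C = 259.26 K and T_H = 294.82 K, so ΔT = 35.56 K.
The reversible limit is COP_R = T_C/ΔT = 7.292, so W_min = Q_C/COP = Q_C·ΔT/T_C.
W_min = 26200 × 35.56/259.26 = 3593 kJ.

3590 kJ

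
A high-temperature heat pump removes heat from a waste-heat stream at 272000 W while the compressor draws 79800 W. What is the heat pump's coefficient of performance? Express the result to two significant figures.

4.4

The first law gives Q̇_H = Q̇_C + Ẇ, so the three rates are Q̇_C = 272000, Q̇_H = 351800, Ẇ = 79800 W.
COP_HP = Q̇_H/Ẇ = 351800/79800 = 4.409.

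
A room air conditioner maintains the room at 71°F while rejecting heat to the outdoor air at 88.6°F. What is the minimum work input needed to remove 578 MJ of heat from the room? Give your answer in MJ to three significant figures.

In absolute terms T_C = 294.82 K and T_H = 304.59 K, so ΔT = 9.778 K.
The reversible limit is COP_R = T_C/ΔT = 30.15, so W_min = Q_C/COP = Q_C·ΔT/T_C.
W_min = 578.0 × 9.778/294.82 = 19.17 MJ.

19.2 MJ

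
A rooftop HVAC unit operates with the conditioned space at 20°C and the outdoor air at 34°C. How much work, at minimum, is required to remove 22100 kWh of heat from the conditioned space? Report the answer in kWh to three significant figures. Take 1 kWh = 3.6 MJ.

1060 kWh

In absolute terms T_C = 293.15 K and T_H = 307.15 K, so ΔT = 14.00 K.
The reversible limit is COP_R = T_C/ΔT = 20.94, so W_min = Q_C/COP = Q_C·ΔT/T_C.
W_min = 22100 × 14.00/293.15 = 1055 kWh.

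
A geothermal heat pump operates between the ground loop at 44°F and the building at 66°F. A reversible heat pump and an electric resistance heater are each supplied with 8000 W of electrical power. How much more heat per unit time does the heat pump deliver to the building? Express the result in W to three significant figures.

183000 W

In absolute terms T_C = 279.82 K and T_H = 292.04 K, so ΔT = 12.22 K.
COP_Carnot = T_H/ΔT = 292.04/12.22 = 23.89.
The heat pump delivers Q̇_H = COP × Ẇ = 191200 W; the resistance heater delivers Ẇ = 8000 W.
Extra = (COP − 1)·Ẇ = 183200 W.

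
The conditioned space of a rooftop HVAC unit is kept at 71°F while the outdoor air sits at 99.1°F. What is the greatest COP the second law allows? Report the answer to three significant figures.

18.9

In absolute terms T_C = 294.82 K and T_H = 310.43 K, so ΔT = 15.61 K.
For a reversible cycle, COP_Carnot = T_C/ΔT = 294.82/15.61 = 18.89.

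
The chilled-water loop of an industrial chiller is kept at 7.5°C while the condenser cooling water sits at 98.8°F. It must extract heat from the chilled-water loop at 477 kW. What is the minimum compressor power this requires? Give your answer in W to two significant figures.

In absolute terms T_C = 280.65 K and T_H = 310.26 K, so ΔT = 29.61 K.
COP_Carnot = T_C/ΔT = 280.65/29.61 = 9.478.
Ẇ_min = Q̇/COP_Carnot = 477.0/9.478 = 50.33 kW = 50330 W.

50000 W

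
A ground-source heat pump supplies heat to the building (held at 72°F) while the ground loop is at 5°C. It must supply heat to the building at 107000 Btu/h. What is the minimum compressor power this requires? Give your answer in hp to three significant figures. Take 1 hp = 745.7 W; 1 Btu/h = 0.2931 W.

In absolute terms T_C = 278.15 K and T_H = 295.37 K, so ΔT = 17.22 K.
COP_Carnot = T_H/ΔT = 295.37/17.22 = 17.15.
Ẇ_min = Q̇/COP_Carnot = 107000/17.15 = 6239 Btu/h = 2.452 hp.

2.45 hp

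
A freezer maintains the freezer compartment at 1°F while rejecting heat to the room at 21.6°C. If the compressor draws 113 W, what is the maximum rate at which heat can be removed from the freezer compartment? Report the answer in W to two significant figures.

740 W

In absolute terms T_C = 255.93 K and T_H = 294.75 K, so ΔT = 38.82 K.
COP_Carnot = T_C/ΔT = 255.93/38.82 = 6.592.
Q̇_max = COP_Carnot × Ẇ = 6.592 × 113.0 W = 744.9 W.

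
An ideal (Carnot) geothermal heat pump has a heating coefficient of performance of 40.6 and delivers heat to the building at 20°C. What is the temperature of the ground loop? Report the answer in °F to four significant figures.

COP_HP = T_H/(T_H − T_C) gives T_H − T_C = T_H/COP.
With T_H = 293.15 K, T_C = 293.15 × (1 − 1/40.6) = 285.93 K.
Converting, 285.93 K = 55.00°F.

55.00 °F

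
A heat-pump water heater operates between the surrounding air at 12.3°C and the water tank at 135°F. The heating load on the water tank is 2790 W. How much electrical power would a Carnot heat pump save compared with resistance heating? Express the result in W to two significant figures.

2400 W

In absolute terms T_C = 285.45 K and T_H = 330.37 K, so ΔT = 44.92 K.
COP_Carnot = T_H/ΔT = 330.37/44.92 = 7.354.
Resistance heating needs Ẇ_res = Q̇_H = 2790 W; the reversible heat pump needs only Ẇ_hp = Q̇_H/COP = 379.4 W.
Saving = 2790 − 379.4 = 2411 W.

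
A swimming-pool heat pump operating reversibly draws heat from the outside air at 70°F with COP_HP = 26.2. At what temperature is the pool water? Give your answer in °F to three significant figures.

COP_HP = T_H/(T_H − T_C) rearranges to T_H = COP·T_C/(COP − 1).
With T_C = 294.26 K, T_H = 26.2 × 294.26/25.20 = 305.94 K.
Converting, 305.94 K = 91.02°F.

91.0 °F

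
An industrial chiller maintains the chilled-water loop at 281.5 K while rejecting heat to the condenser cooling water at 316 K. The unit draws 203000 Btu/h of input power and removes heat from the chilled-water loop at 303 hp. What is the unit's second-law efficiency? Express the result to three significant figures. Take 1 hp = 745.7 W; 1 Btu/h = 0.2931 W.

Converting, Q̇_C = 303.0 hp = 770900 Btu/h, so COP_actual = Q̇_C/Ẇ = 770900/203000 = 3.797.
The reservoir spacing is ΔT = 316 − 281.5 = 34.50 K.
COP_Carnot = T_C/ΔT = 281.50/34.50 = 8.159.
η_II = COP_actual/COP_Carnot = 3.797/8.159 = 0.4654.

0.465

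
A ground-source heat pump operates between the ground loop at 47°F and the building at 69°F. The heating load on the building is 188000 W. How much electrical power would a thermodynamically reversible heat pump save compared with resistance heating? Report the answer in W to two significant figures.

In absolute terms T_C = 281.48 K and T_H = 293.71 K, so ΔT = 12.22 K.
COP_Carnot = T_H/ΔT = 293.71/12.22 = 24.03.
Resistance heating needs Ẇ_res = Q̇_H = 188000 W; the reversible heat pump needs only Ẇ_hp = Q̇_H/COP = 7823 W.
Saving = 188000 − 7823 = 180200 W.

180000 W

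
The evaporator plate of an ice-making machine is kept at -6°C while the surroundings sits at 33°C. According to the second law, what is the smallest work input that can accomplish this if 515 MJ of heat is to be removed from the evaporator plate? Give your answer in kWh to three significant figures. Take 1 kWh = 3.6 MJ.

In absolute terms T_C = 267.15 K and T_H = 306.15 K, so ΔT = 39.00 K.
The reversible limit is COP_R = T_C/ΔT = 6.850, so W_min = Q_C/COP = Q_C·ΔT/T_C.
W_min = 515.0 × 39.00/267.15 = 75.18 MJ = 20.88 kWh.

20.9 kWh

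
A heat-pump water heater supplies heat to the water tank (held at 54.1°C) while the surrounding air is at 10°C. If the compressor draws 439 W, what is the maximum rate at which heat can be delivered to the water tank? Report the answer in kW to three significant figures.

In absolute terms T_C = 283.15 K and T_H = 327.25 K, so ΔT = 44.10 K.
COP_Carnot = T_H/ΔT = 327.25/44.10 = 7.421.
Q̇_max = COP_Carnot × Ẇ = 7.421 × 439.0 W = 3258 W = 3.258 kW.

3.26 kW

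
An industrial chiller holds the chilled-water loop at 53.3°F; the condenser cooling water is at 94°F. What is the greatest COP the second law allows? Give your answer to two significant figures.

In absolute terms T_C = 284.98 K and T_H = 307.59 K, so ΔT = 22.61 K.
For a reversible cycle, COP_Carnot = T_C/ΔT = 284.98/22.61 = 12.60.

13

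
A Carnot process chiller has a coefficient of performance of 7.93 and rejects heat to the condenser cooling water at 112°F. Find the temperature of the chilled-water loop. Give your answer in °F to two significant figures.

For a Carnot refrigerator COP_R = T_C/(T_H − T_C), so T_C = COP·T_H/(1 + COP).
With T_H = 317.59 K, T_C = 7.93 × 317.59/8.930 = 282.03 K.
Converting, 282.03 K = 47.98°F.

48 °F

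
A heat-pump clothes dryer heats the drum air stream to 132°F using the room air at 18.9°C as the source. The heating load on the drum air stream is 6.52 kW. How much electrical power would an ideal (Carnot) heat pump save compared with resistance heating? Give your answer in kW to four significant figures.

5.793 kW

In absolute terms T_C = 292.05 K and T_H = 328.71 K, so ΔT = 36.66 K.
COP_Carnot = T_H/ΔT = 328.71/36.66 = 8.967.
Resistance heating needs Ẇ_res = Q̇_H = 6.520 kW; the reversible heat pump needs only Ẇ_hp = Q̇_H/COP = 0.7271 kW.
Saving = 6.520 − 0.7271 = 5.793 kW.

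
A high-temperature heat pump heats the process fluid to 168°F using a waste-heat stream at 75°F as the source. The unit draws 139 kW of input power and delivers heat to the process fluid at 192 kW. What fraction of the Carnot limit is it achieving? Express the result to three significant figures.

0.205

COP_actual = Q̇_H/Ẇ = 192.0/139.0 = 1.381.
In absolute terms T_C = 297.04 K and T_H = 348.71 K, so ΔT = 51.67 K.
COP_Carnot = T_H/ΔT = 348.71/51.67 = 6.749.
η_II = COP_actual/COP_Carnot = 1.381/6.749 = 0.2047.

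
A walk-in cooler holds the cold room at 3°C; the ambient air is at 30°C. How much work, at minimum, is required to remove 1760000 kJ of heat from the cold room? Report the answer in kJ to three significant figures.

172000 kJ

In absolute terms T_C = 276.15 K and T_H = 303.15 K, so ΔT = 27.00 K.
The reversible limit is COP_R = T_C/ΔT = 10.23, so W_min = Q_C/COP = Q_C·ΔT/T_C.
W_min = 1760000 × 27.00/276.15 = 172100 kJ.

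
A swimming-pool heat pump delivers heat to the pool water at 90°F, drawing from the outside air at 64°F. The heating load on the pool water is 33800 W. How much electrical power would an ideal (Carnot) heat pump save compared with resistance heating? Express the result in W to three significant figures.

In absolute terms T_C = 290.93 K and T_H = 305.37 K, so ΔT = 14.44 K.
COP_Carnot = T_H/ΔT = 305.37/14.44 = 21.14.
Resistance heating needs Ẇ_res = Q̇_H = 33800 W; the reversible heat pump needs only Ẇ_hp = Q̇_H/COP = 1599 W.
Saving = 33800 − 1599 = 32200 W.

32200 W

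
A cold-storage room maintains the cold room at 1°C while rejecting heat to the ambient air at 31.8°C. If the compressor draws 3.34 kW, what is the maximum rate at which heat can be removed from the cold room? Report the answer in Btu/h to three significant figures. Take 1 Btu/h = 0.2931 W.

In absolute terms T_C = 274.15 K and T_H = 304.95 K, so ΔT = 30.80 K.
COP_Carnot = T_C/ΔT = 274.15/30.80 = 8.901.
Q̇_max = COP_Carnot × Ẇ = 8.901 × 3.340 kW = 29.73 kW = 101400 Btu/h.

101000 Btu/h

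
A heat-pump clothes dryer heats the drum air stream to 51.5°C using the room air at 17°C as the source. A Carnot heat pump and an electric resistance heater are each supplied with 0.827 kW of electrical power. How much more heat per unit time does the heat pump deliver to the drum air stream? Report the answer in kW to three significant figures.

In absolute terms T_C = 290.15 K and T_H = 324.65 K, so ΔT = 34.50 K.
COP_Carnot = T_H/ΔT = 324.65/34.50 = 9.410.
The heat pump delivers Q̇_H = COP × Ẇ = 7.782 kW; the resistance heater delivers Ẇ = 0.8270 kW.
Extra = (COP − 1)·Ẇ = 6.955 kW.

6.96 kW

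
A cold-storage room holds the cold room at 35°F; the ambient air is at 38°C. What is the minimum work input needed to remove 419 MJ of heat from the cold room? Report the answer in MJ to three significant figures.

In absolute terms T_C = 274.82 K and T_H = 311.15 K, so ΔT = 36.33 K.
The reversible limit is COP_R = T_C/ΔT = 7.564, so W_min = Q_C/COP = Q_C·ΔT/T_C.
W_min = 419.0 × 36.33/274.82 = 55.40 MJ.

55.4 MJ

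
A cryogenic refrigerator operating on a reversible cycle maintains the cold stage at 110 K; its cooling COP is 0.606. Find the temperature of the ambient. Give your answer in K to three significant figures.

COP_R = T_C/(T_H − T_C) gives T_H − T_C = T_C/COP.
With T_C = 110.00 K, T_H = 110.00 × (1 + 1/0.606) = 291.52 K.

292 K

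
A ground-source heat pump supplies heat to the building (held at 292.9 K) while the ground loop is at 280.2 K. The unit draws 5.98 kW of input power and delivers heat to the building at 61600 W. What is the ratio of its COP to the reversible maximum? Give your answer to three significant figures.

Converting, Q̇_H = 61600 W = 61.60 kW, so COP_actual = Q̇_H/Ẇ = 61.60/5.980 = 10.30.
The reservoir spacing is ΔT = 292.9 − 280.2 = 12.70 K.
COP_Carnot = T_H/ΔT = 292.90/12.70 = 23.06.
η_II = COP_actual/COP_Carnot = 10.30/23.06 = 0.4466.

0.447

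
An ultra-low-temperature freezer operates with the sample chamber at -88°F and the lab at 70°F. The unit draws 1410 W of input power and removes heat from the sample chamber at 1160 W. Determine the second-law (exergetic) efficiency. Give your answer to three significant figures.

0.350

COP_actual = Q̇_C/Ẇ = 1160/1410 = 0.8227.
In absolute terms T_C = 206.48 K and T_H = 294.26 K, so ΔT = 87.78 K.
COP_Carnot = T_C/ΔT = 206.48/87.78 = 2.352.
η_II = COP_actual/COP_Carnot = 0.8227/2.352 = 0.3497.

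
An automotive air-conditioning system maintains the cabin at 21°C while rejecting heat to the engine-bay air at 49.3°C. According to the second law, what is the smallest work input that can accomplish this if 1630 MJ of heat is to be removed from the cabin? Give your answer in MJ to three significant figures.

157 MJ

In absolute terms T_C = 294.15 K and T_H = 322.45 K, so ΔT = 28.30 K.
The reversible limit is COP_R = T_C/ΔT = 10.39, so W_min = Q_C/COP = Q_C·ΔT/T_C.
W_min = 1630 × 28.30/294.15 = 156.8 MJ.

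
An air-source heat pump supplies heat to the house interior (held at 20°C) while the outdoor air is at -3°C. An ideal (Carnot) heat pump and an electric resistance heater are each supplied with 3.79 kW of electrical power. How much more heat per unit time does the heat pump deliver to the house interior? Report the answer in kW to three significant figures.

44.5 kW

In absolute terms T_C = 270.15 K and T_H = 293.15 K, so ΔT = 23.00 K.
COP_Carnot = T_H/ΔT = 293.15/23.00 = 12.75.
The heat pump delivers Q̇_H = COP × Ẇ = 48.31 kW; the resistance heater delivers Ẇ = 3.790 kW.
Extra = (COP − 1)·Ẇ = 44.52 kW.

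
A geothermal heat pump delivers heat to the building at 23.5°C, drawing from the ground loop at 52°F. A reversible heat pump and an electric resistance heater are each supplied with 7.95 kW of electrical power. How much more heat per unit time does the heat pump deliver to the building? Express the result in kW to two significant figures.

In absolute terms T_C = 284.26 K and T_H = 296.65 K, so ΔT = 12.39 K.
COP_Carnot = T_H/ΔT = 296.65/12.39 = 23.94.
The heat pump delivers Q̇_H = COP × Ẇ = 190.4 kW; the resistance heater delivers Ẇ = 7.950 kW.
Extra = (COP − 1)·Ẇ = 182.4 kW.

180 kW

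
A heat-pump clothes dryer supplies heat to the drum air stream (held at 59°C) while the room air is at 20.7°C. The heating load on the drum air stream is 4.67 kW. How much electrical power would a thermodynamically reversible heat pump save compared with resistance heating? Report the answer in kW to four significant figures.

In absolute terms T_C = 293.85 K and T_H = 332.15 K, so ΔT = 38.30 K.
COP_Carnot = T_H/ΔT = 332.15/38.30 = 8.672.
Resistance heating needs Ẇ_res = Q̇_H = 4.670 kW; the reversible heat pump needs only Ẇ_hp = Q̇_H/COP = 0.5385 kW.
Saving = 4.670 − 0.5385 = 4.132 kW.

4.132 kW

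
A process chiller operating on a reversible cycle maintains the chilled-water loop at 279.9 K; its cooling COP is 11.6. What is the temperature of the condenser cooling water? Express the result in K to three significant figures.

COP_R = T_C/(T_H − T_C) gives T_H − T_C = T_C/COP.
With T_C = 279.90 K, T_H = 279.90 × (1 + 1/11.6) = 304.03 K.

304 K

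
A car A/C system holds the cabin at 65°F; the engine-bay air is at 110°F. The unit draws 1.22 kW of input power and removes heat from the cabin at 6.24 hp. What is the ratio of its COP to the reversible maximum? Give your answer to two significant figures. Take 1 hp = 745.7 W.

Converting, Q̇_C = 6.240 hp = 4.653 kW, so COP_actual = Q̇_C/Ẇ = 4.653/1.220 = 3.814.
In absolute terms T_C = 291.48 K and T_H = 316.48 K, so ΔT = 25.00 K.
COP_Carnot = T_C/ΔT = 291.48/25.00 = 11.66.
η_II = COP_actual/COP_Carnot = 3.814/11.66 = 0.3271.

0.33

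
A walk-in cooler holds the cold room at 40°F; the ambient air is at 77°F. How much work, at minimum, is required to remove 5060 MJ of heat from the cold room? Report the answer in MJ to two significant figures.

In absolute terms T_C = 277.59 K and T_H = 298.15 K, so ΔT = 20.56 K.
The reversible limit is COP_R = T_C/ΔT = 13.50, so W_min = Q_C/COP = Q_C·ΔT/T_C.
W_min = 5060 × 20.56/277.59 = 374.7 MJ.

370 MJ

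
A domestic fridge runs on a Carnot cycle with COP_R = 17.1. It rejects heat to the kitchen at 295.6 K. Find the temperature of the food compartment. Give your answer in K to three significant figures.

For a Carnot refrigerator COP_R = T_C/(T_H − T_C), so T_C = COP·T_H/(1 + COP).
With T_H = 295.60 K, T_C = 17.1 × 295.60/18.10 = 279.27 K.

279 K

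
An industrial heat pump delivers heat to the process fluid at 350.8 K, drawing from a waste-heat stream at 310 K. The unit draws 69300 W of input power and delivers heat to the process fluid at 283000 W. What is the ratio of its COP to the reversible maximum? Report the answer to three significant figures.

0.475

COP_actual = Q̇_H/Ẇ = 283000/69300 = 4.084.
The reservoir spacing is ΔT = 350.8 − 310 = 40.80 K.
COP_Carnot = T_H/ΔT = 350.80/40.80 = 8.598.
η_II = COP_actual/COP_Carnot = 4.084/8.598 = 0.4750.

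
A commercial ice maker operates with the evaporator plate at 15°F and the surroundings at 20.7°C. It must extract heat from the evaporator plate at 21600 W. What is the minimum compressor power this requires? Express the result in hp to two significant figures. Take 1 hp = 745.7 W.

In absolute terms T_C = 263.71 K and T_H = 293.85 K, so ΔT = 30.14 K.
COP_Carnot = T_C/ΔT = 263.71/30.14 = 8.748.
Ẇ_min = Q̇/COP_Carnot = 21600/8.748 = 2469 W = 3.311 hp.

3.3 hp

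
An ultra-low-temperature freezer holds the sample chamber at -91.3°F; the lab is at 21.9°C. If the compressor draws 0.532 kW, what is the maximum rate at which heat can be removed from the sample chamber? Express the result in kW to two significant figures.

In absolute terms T_C = 204.65 K and T_H = 295.05 K, so ΔT = 90.40 K.
COP_Carnot = T_C/ΔT = 204.65/90.40 = 2.264.
Q̇_max = COP_Carnot × Ẇ = 2.264 × 0.5320 kW = 1.204 kW.

1.2 kW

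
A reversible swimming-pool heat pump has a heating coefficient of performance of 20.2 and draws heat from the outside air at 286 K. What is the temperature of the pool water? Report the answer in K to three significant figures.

COP_HP = T_H/(T_H − T_C) rearranges to T_H = COP·T_C/(COP − 1).
With T_C = 286.00 K, T_H = 20.2 × 286.00/19.20 = 300.90 K.

301 K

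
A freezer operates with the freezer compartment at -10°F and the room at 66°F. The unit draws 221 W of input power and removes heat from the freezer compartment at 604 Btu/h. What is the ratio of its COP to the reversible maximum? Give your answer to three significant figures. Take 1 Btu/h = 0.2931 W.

0.135

Converting, Q̇_C = 604.0 Btu/h = 177.0 W, so COP_actual = Q̇_C/Ẇ = 177.0/221.0 = 0.8011.
In absolute terms T_C = 249.82 K and T_H = 292.04 K, so ΔT = 42.22 K.
COP_Carnot = T_C/ΔT = 249.82/42.22 = 5.917.
η_II = COP_actual/COP_Carnot = 0.8011/5.917 = 0.1354.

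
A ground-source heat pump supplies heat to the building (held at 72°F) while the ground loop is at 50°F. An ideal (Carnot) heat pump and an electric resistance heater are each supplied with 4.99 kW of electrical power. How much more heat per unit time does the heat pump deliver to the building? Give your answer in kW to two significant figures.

120 kW

In absolute terms T_C = 283.15 K and T_H = 295.37 K, so ΔT = 12.22 K.
COP_Carnot = T_H/ΔT = 295.37/12.22 = 24.17.
The heat pump delivers Q̇_H = COP × Ẇ = 120.6 kW; the resistance heater delivers Ẇ = 4.990 kW.
Extra = (COP − 1)·Ẇ = 115.6 kW.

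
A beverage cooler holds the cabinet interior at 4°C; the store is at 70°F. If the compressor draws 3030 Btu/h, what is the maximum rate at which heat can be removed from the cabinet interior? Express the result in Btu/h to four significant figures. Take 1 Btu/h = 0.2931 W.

49080 Btu/h

In absolute terms T_C = 277.15 K and T_H = 294.26 K, so ΔT = 17.11 K.
COP_Carnot = T_C/ΔT = 277.15/17.11 = 16.20.
Q̇_max = COP_Carnot × Ẇ = 16.20 × 3030 Btu/h = 49080 Btu/h.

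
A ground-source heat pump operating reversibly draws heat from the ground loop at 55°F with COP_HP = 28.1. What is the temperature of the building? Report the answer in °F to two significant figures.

COP_HP = T_H/(T_H − T_C) rearranges to T_H = COP·T_C/(COP − 1).
With T_C = 285.93 K, T_H = 28.1 × 285.93/27.10 = 296.48 K.
Converting, 296.48 K = 73.99°F.

74 °F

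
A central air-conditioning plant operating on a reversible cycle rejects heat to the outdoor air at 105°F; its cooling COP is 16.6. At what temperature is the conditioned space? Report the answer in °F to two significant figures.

73 °F

For a Carnot refrigerator COP_R = T_C/(T_H − T_C), so T_C = COP·T_H/(1 + COP).
With T_H = 313.71 K, T_C = 16.6 × 313.71/17.60 = 295.88 K.
Converting, 295.88 K = 72.92°F.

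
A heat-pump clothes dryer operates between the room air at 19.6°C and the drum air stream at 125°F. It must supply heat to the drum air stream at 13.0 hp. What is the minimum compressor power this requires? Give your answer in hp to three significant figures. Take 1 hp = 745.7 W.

1.28 hp

In absolute terms T_C = 292.75 K and T_H = 324.82 K, so ΔT = 32.07 K.
COP_Carnot = T_H/ΔT = 324.82/32.07 = 10.13.
Ẇ_min = Q̇/COP_Carnot = 13.00/10.13 = 1.283 hp.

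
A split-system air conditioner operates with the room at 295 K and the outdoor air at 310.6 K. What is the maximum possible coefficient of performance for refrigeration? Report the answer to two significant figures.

19

The reservoir spacing is ΔT = 310.6 − 295 = 15.60 K.
For a reversible cycle, COP_Carnot = T_C/ΔT = 295.00/15.60 = 18.91.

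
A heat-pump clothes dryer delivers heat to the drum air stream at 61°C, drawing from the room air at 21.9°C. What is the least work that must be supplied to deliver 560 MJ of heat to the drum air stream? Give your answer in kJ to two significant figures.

66000 kJ

In absolute terms T_C = 295.05 K and T_H = 334.15 K, so ΔT = 39.10 K.
The reversible limit is COP_HP = T_H/ΔT = 8.546, so W_min = Q_H/COP = Q_H·ΔT/T_H.
W_min = 560.0 × 39.10/334.15 = 65.53 MJ = 65530 kJ.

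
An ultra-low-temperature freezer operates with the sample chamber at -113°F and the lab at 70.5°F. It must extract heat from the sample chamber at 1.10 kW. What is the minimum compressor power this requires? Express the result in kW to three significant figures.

0.582 kW

In absolute terms T_C = 192.59 K and T_H = 294.54 K, so ΔT = 101.9 K.
COP_Carnot = T_C/ΔT = 192.59/101.9 = 1.889.
Ẇ_min = Q̇/COP_Carnot = 1.100/1.889 = 0.5823 kW.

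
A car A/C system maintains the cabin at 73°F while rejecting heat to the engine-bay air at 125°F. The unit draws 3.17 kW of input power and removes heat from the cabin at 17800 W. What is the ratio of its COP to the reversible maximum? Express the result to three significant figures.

Converting, Q̇_C = 17800 W = 17.80 kW, so COP_actual = Q̇_C/Ẇ = 17.80/3.170 = 5.615.
In absolute terms T_C = 295.93 K and T_H = 324.82 K, so ΔT = 28.89 K.
COP_Carnot = T_C/ΔT = 295.93/28.89 = 10.24.
η_II = COP_actual/COP_Carnot = 5.615/10.24 = 0.5482.

0.548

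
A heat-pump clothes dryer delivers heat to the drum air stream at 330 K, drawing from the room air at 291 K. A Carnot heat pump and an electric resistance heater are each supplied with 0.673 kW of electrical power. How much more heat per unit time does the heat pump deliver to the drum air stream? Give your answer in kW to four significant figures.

The reservoir spacing is ΔT = 330 − 291 = 39.00 K.
COP_Carnot = T_H/ΔT = 330.00/39.00 = 8.462.
The heat pump delivers Q̇_H = COP × Ẇ = 5.695 kW; the resistance heater delivers Ẇ = 0.6730 kW.
Extra = (COP − 1)·Ẇ = 5.022 kW.

5.022 kW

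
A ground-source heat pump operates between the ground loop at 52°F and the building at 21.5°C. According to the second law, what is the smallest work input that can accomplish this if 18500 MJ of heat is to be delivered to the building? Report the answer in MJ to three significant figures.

In absolute terms T_C = 284.26 K and T_H = 294.65 K, so ΔT = 10.39 K.
The reversible limit is COP_HP = T_H/ΔT = 28.36, so W_min = Q_H/COP = Q_H·ΔT/T_H.
W_min = 18500 × 10.39/294.65 = 652.3 MJ.

652 MJ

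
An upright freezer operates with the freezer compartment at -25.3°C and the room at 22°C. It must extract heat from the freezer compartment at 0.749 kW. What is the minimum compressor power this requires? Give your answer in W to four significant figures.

In absolute terms T_C = 247.85 K and T_H = 295.15 K, so ΔT = 47.30 K.
COP_Carnot = T_C/ΔT = 247.85/47.30 = 5.240.
Ẇ_min = Q̇/COP_Carnot = 0.7490/5.240 = 0.1429 kW = 142.9 W.

142.9 W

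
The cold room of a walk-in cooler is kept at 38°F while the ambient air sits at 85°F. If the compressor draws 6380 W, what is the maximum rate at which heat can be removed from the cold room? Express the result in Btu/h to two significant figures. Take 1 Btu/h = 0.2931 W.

230000 Btu/h

In absolute terms T_C = 276.48 K and T_H = 302.59 K, so ΔT = 26.11 K.
COP_Carnot = T_C/ΔT = 276.48/26.11 = 10.59.
Q̇_max = COP_Carnot × Ẇ = 10.59 × 6380 W = 67560 W = 230500 Btu/h.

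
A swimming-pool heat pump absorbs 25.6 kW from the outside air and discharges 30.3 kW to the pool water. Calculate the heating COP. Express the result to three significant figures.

The first law gives Q̇_H = Q̇_C + Ẇ, so the three rates are Q̇_C = 25.60, Q̇_H = 30.30, Ẇ = 4.700 kW.
COP_HP = Q̇_H/Ẇ = 30.30/4.700 = 6.447.

6.45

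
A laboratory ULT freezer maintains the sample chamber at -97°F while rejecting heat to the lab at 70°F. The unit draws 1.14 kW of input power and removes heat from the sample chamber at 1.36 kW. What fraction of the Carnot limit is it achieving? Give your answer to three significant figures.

COP_actual = Q̇_C/Ẇ = 1.360/1.140 = 1.193.
In absolute terms T_C = 201.48 K and T_H = 294.26 K, so ΔT = 92.78 K.
COP_Carnot = T_C/ΔT = 201.48/92.78 = 2.172.
η_II = COP_actual/COP_Carnot = 1.193/2.172 = 0.5493.

0.549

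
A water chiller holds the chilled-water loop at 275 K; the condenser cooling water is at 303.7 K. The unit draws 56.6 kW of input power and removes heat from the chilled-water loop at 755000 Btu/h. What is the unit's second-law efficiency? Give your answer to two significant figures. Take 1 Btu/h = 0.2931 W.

0.41

Converting, Q̇_C = 755000 Btu/h = 221.3 kW, so COP_actual = Q̇_C/Ẇ = 221.3/56.60 = 3.910.
The reservoir spacing is ΔT = 303.7 − 275 = 28.70 K.
COP_Carnot = T_C/ΔT = 275.00/28.70 = 9.582.
η_II = COP_actual/COP_Carnot = 3.910/9.582 = 0.4080.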